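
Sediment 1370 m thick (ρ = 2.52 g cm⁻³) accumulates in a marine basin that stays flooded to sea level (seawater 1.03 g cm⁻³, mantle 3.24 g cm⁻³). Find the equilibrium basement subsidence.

Submarine loading: the sediment displaces seawater, and the subsidence is in turn flooded, so s (ρ_m − ρ_w) = t (ρ_sed − ρ_w).
s = 1370 m × (2.52 − 1.03) / (3.24 − 1.03) = 924 m.

924 m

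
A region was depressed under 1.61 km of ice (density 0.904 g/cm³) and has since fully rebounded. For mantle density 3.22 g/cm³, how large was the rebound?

0.452 km

Removing the load lets mantle flow back in; uplift u satisfies ρ_ice t = ρ_m u.
u = t ρ_ice/ρ_m = 1.61 km × 0.904/3.22 = 0.452 km.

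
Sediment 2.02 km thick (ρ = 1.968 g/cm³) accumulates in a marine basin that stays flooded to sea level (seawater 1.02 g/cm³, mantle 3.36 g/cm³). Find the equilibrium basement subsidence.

0.818 km

Submarine loading: the sediment displaces seawater, and the subsidence is in turn flooded, so s (ρ_m − ρ_w) = t (ρ_sed − ρ_w).
s = 2.02 km × (1.968 − 1.02) / (3.36 − 1.02) = 0.818 km.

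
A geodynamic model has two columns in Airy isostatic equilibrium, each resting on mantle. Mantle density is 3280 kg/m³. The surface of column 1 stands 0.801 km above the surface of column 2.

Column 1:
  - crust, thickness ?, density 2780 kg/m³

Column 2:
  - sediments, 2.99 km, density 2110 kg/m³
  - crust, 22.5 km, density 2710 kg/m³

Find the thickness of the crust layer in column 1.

37.9 km

Take the compensation level at the base of the deeper column (depth z_c below the surface of column 1) and equate Σ ρ_i t_i down to z_c; mantle fills any gap and the z_c terms cancel.
Column 1: x×2780 + (z_c − 0 − x)×3280
Column 2: 0.801×0 + 2.99×2110 + 22.5×2710 + (z_c − 0.801 − 25.49)×3280
The z_c×3280 term appears on both sides and cancels. Collect the known terms of each column as K = Σ(ρt)_known − 3280 × (depth of known layers): K_1 = 0 − 3280×0 = 0; K_2 = 67283.9 − 3280×(0.801 + 25.49) = −18950.58.
Balance: K_1 − x×(3280 − 2780) = K_2, so x = (K_1 − K_2)/(3280 − 2780) = 18950.6/500 = 37.9 km.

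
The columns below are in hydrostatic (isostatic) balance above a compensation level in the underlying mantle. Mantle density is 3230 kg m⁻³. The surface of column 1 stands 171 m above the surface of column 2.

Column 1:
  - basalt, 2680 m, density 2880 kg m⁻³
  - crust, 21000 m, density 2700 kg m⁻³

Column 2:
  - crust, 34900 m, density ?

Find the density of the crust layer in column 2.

2900 kg m⁻³

Take the compensation level at the base of the deeper column (depth z_c below the surface of column 1) and equate Σ ρ_i t_i down to z_c; mantle fills any gap and the z_c terms cancel.
Column 1: 2680×2880 + 21000×2700 + (z_c − 23680)×3230
Column 2: 171×0 + 34900×ρ + (z_c − 171 − 34900)×3230
The z_c×3230 term appears on both sides and cancels. Collect the known terms of each column as K = Σ(ρt)_known − 3230 × (depth of known layers): K_1 = 64418400 − 3230×23680 = −12068000; K_2 = 0 − 3230×(171 + 34900) = −113279330.
Balance: K_1 = K_2 + 34900×ρ, so ρ = (K_1 − K_2)/34900 = 101211000/34900 = 2900 kg m⁻³.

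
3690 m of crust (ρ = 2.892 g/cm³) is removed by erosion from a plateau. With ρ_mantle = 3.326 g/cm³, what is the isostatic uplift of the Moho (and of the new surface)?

Unloading: uplift u = e ρ_c/ρ_m = 3690 m × 2.892/3.326 = 3210 m.

3210 m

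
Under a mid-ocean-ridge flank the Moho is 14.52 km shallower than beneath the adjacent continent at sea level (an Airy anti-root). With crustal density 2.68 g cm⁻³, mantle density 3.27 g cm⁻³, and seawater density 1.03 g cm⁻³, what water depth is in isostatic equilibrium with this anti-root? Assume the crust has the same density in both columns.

5.19 km

Replacing a thickness d of crust by seawater at the top must be balanced by replacing crust with mantle at the base: d (ρ_c − ρ_w) = a (ρ_m − ρ_c).
d = a (ρ_m − ρ_c)/(ρ_c − ρ_w) = 14.52 km × 0.59/1.65 = 5.19 km.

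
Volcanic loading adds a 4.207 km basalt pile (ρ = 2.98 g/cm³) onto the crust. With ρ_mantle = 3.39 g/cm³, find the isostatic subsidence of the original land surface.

Subaerial loading: s = t ρ_load / ρ_m.
s = 4.207 km × 2.98/3.39 = 3.7 km.

3.7 km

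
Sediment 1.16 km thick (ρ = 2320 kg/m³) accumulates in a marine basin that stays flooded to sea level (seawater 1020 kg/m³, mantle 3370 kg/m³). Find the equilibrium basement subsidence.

Submarine loading: the sediment displaces seawater, and the subsidence is in turn flooded, so s (ρ_m − ρ_w) = t (ρ_sed − ρ_w).
s = 1.16 km × (2320 − 1020) / (3370 − 1020) = 0.642 km.

0.642 km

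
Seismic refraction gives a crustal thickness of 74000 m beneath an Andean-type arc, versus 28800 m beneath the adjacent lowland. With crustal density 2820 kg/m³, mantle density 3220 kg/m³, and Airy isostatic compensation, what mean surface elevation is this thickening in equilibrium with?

Excess crust Δ = 74000 m − 28800 m = 45200 m, split between elevation h and root r with h + r = Δ.
Airy balance ρ_c h = (ρ_m − ρ_c) r gives r = h ρ_c/(ρ_m − ρ_c), so h (1 + ρ_c/(ρ_m − ρ_c)) = Δ, i.e. h = Δ (ρ_m − ρ_c)/ρ_m.
h = 45200 m × 400/3220 = 5610 m.

5610 m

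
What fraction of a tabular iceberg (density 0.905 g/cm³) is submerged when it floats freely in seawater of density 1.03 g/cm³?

87.9%

Submerged fraction = ρ_obj/ρ_fluid = 0.905/1.03 = 87.9%.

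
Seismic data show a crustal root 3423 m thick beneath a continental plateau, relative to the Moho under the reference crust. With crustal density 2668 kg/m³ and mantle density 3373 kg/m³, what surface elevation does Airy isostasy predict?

905 m

By Archimedes' principle applied to the lithosphere: ρ_c h = (ρ_m − ρ_c) r.
h = r (ρ_m − ρ_c) / ρ_c = 3423 m × (3373 − 2668) / 2668 = 905 m.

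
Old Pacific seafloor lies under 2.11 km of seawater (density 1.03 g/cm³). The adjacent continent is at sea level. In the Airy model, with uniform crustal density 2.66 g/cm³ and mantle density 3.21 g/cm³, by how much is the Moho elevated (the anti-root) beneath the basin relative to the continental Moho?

6.25 km

By Archimedes' principle applied to the lithosphere: replacing crust with seawater at the top is compensated by replacing crust with mantle at the base: d (ρ_c − ρ_w) = a (ρ_m − ρ_c).
a = d (ρ_c − ρ_w)/(ρ_m − ρ_c) = 2.11 km × 1.63/0.55 = 6.25 km.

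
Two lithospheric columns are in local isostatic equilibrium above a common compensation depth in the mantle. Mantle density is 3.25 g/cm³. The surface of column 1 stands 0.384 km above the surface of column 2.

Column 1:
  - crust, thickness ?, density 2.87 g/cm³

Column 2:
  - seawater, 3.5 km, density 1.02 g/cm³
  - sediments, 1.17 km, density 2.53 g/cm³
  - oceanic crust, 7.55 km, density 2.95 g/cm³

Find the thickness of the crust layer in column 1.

Take the compensation level at the base of the deeper column (depth z_c below the surface of column 1) and equate Σ ρ_i t_i down to z_c; mantle fills any gap and the z_c terms cancel.
Column 1: x×2.87 + (z_c − 0 − x)×3.25
Column 2: 0.384×0 + 3.5×1.02 + 1.17×2.53 + 7.55×2.95 + (z_c − 0.384 − 12.22)×3.25
The z_c×3.25 term appears on both sides and cancels. Collect the known terms of each column as K = Σ(ρt)_known − 3.25 × (depth of known layers): K_1 = 0 − 3.25×0 = 0; K_2 = 28.8026 − 3.25×(0.384 + 12.22) = −12.1604.
Balance: K_1 − x×(3.25 − 2.87) = K_2, so x = (K_1 − K_2)/(3.25 − 2.87) = 12.1604/0.38 = 32 km.

32 km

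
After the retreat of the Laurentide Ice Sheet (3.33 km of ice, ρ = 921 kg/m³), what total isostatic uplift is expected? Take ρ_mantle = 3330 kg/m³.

0.921 km

Removing the load lets mantle flow back in; uplift u satisfies ρ_ice t = ρ_m u.
u = t ρ_ice/ρ_m = 3.33 km × 921/3330 = 0.921 km.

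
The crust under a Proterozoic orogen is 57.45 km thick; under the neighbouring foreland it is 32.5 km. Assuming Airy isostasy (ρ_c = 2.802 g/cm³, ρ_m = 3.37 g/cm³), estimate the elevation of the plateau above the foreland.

Excess crust Δ = 57.45 km − 32.5 km = 24.95 km, split between elevation h and root r with h + r = Δ.
Airy balance ρ_c h = (ρ_m − ρ_c) r gives r = h ρ_c/(ρ_m − ρ_c), so h (1 + ρ_c/(ρ_m − ρ_c)) = Δ, i.e. h = Δ (ρ_m − ρ_c)/ρ_m.
h = 24.95 km × 0.568/3.37 = 4.21 km.

4.21 km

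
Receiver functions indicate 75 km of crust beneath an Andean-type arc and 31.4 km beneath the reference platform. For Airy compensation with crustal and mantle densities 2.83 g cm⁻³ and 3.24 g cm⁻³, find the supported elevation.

5.52 km

Excess crust Δ = 75 km − 31.4 km = 43.6 km, split between elevation h and root r with h + r = Δ.
Airy balance ρ_c h = (ρ_m − ρ_c) r gives r = h ρ_c/(ρ_m − ρ_c), so h (1 + ρ_c/(ρ_m − ρ_c)) = Δ, i.e. h = Δ (ρ_m − ρ_c)/ρ_m.
h = 43.6 km × 0.41/3.24 = 5.52 km.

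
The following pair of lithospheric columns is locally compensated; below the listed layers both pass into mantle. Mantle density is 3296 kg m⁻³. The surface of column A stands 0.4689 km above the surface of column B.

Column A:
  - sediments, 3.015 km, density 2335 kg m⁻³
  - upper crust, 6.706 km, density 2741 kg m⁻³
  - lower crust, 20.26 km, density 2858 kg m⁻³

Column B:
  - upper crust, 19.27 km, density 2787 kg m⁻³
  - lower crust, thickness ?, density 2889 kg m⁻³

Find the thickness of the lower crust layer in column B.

10.2 km

Take the compensation level at the base of the deeper column (depth z_c below the surface of column A) and equate Σ ρ_i t_i down to z_c; mantle fills any gap and the z_c terms cancel.
Column A: 3.015×2335 + 6.706×2741 + 20.26×2858 + (z_c − 29.981)×3296
Column B: 0.4689×0 + 19.27×2787 + x×2889 + (z_c − 0.4689 − 19.27 − x)×3296
The z_c×3296 term appears on both sides and cancels. Collect the known terms of each column as K = Σ(ρt)_known − 3296 × (depth of known layers): K_A = 83324.251 − 3296×29.981 = −15493.125; K_B = 53705.49 − 3296×(0.4689 + 19.27) = −11353.9244.
Balance: K_A = K_B − x×(3296 − 2889), so x = (K_B − K_A)/(3296 − 2889) = 4139.2/407 = 10.2 km.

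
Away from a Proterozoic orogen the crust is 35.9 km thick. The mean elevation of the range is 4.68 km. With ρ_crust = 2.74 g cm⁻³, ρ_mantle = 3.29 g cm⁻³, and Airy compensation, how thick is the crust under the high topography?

63.9 km

Root depth r = h ρ_c / (ρ_m − ρ_c) = 4.68 km × 2.74 / 0.55 = 23.31 km.
Total thickness = T + h + r = 35.9 km + 4.68 km + 23.31 km = 63.9 km.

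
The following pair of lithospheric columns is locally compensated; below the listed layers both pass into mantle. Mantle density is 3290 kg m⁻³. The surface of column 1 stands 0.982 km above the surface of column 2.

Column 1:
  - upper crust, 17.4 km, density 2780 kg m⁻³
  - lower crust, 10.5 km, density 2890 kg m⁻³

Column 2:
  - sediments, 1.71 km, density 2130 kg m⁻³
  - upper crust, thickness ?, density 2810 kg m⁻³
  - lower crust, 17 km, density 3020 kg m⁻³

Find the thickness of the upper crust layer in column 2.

Take the compensation level at the base of the deeper column (depth z_c below the surface of column 1) and equate Σ ρ_i t_i down to z_c; mantle fills any gap and the z_c terms cancel.
Column 1: 17.4×2780 + 10.5×2890 + (z_c − 27.9)×3290
Column 2: 0.982×0 + 1.71×2130 + x×2810 + 17×3020 + (z_c − 0.982 − 18.71 − x)×3290
The z_c×3290 term appears on both sides and cancels. Collect the known terms of each column as K = Σ(ρt)_known − 3290 × (depth of known layers): K_1 = 78717 − 3290×27.9 = −13074; K_2 = 54982.3 − 3290×(0.982 + 18.71) = −9804.38.
Balance: K_1 = K_2 − x×(3290 − 2810), so x = (K_2 − K_1)/(3290 − 2810) = 3269.62/480 = 6.81 km.

6.81 km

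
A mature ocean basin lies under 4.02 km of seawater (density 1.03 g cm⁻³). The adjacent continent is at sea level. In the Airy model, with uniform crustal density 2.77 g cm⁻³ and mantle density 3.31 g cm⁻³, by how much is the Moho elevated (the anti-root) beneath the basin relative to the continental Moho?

Isostatic balance requires: replacing crust with seawater at the top is compensated by replacing crust with mantle at the base: d (ρ_c − ρ_w) = a (ρ_m − ρ_c).
a = d (ρ_c − ρ_w)/(ρ_m − ρ_c) = 4.02 km × 1.74/0.54 = 13 km.

13 km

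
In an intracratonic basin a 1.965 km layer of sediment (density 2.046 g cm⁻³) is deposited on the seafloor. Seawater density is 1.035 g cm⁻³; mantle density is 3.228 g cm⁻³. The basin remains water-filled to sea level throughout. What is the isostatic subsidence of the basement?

Submarine loading: the sediment displaces seawater, and the subsidence is in turn flooded, so s (ρ_m − ρ_w) = t (ρ_sed − ρ_w).
s = 1.965 km × (2.046 − 1.035) / (3.228 − 1.035) = 0.906 km.

0.906 km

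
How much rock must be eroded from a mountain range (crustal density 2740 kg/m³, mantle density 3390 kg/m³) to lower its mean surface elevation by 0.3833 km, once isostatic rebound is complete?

2 km

Net drop Δ = e − u = e − e ρ_c/ρ_m = e (ρ_m − ρ_c)/ρ_m.
e = Δ ρ_m/(ρ_m − ρ_c) = 0.3833 km × 3390/650 = 2 km.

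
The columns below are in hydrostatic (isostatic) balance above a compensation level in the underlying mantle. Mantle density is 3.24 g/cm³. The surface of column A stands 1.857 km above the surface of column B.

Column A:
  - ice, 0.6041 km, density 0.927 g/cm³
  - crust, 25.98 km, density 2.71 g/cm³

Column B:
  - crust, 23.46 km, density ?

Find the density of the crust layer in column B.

Take the compensation level at the base of the deeper column (depth z_c below the surface of column A) and equate Σ ρ_i t_i down to z_c; mantle fills any gap and the z_c terms cancel.
Column A: 0.6041×0.927 + 25.98×2.71 + (z_c − 26.5841)×3.24
Column B: 1.857×0 + 23.46×ρ + (z_c − 1.857 − 23.46)×3.24
The z_c×3.24 term appears on both sides and cancels. Collect the known terms of each column as K = Σ(ρt)_known − 3.24 × (depth of known layers): K_A = 70.9658007 − 3.24×26.5841 = −15.1666833; K_B = 0 − 3.24×(1.857 + 23.46) = −82.02708.
Balance: K_A = K_B + 23.46×ρ, so ρ = (K_A − K_B)/23.46 = 66.8604/23.46 = 2.85 g/cm³.

2.85 g/cm³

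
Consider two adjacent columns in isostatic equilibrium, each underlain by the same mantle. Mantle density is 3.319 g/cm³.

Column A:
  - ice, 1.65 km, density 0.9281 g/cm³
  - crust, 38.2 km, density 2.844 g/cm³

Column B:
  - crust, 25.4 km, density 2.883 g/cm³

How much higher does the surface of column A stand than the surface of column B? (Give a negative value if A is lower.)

For any compensation level in the mantle, the mantle terms cancel and isostasy reduces to e = (Σt_A − Σt_B) − (Σ(ρt)_A − Σ(ρt)_B) / ρ_m.
Σt_A = 39.85 km; Σt_B = 25.4 km; Σ(ρt)_A = 110.172165; Σ(ρt)_B = 73.2282 (in km·g/cm³).
e = (39.85 − 25.4) − (110.172165 − 73.2282) / 3.319 = 3.32 km.

3.32 km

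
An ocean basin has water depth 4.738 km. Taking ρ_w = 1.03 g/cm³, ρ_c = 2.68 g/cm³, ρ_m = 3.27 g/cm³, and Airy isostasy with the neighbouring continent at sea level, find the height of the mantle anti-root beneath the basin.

13.3 km

By Archimedes' principle applied to the lithosphere: replacing crust with seawater at the top is compensated by replacing crust with mantle at the base: d (ρ_c − ρ_w) = a (ρ_m − ρ_c).
a = d (ρ_c − ρ_w)/(ρ_m − ρ_c) = 4.738 km × 1.65/0.59 = 13.3 km.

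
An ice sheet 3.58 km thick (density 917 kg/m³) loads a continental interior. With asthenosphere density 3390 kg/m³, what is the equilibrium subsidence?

Isostatic balance requires: the ice load ρ_ice t is balanced by mantle displaced below, ρ_m s.
s = t ρ_ice / ρ_m = 3.58 km × 917/3390 = 0.968 km.

0.968 km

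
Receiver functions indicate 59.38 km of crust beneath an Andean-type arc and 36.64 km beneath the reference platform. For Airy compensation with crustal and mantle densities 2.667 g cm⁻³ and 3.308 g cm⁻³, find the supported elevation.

4.41 km

Excess crust Δ = 59.38 km − 36.64 km = 22.74 km, split between elevation h and root r with h + r = Δ.
Airy balance ρ_c h = (ρ_m − ρ_c) r gives r = h ρ_c/(ρ_m − ρ_c), so h (1 + ρ_c/(ρ_m − ρ_c)) = Δ, i.e. h = Δ (ρ_m − ρ_c)/ρ_m.
h = 22.74 km × 0.641/3.308 = 4.41 km.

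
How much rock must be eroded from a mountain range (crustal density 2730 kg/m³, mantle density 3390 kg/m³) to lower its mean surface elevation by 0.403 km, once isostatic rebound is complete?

Net drop Δ = e − u = e − e ρ_c/ρ_m = e (ρ_m − ρ_c)/ρ_m.
e = Δ ρ_m/(ρ_m − ρ_c) = 0.403 km × 3390/660 = 2.07 km.

2.07 km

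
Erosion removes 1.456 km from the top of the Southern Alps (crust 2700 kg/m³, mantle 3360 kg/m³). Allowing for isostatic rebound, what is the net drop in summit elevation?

Rebound u = e ρ_c/ρ_m = 1.456 km × 2700/3360 = 1.17 km.
Net surface drop = e − u = 1.456 km − 1.17 km = e (ρ_m − ρ_c)/ρ_m = 0.286 km.

0.286 km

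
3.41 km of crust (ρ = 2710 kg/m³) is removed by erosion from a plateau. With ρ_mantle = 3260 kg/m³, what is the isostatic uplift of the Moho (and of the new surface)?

2.83 km

Unloading: uplift u = e ρ_c/ρ_m = 3.41 km × 2710/3260 = 2.83 km.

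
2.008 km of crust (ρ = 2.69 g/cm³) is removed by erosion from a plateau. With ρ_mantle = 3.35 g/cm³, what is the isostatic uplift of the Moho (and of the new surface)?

1.61 km

Unloading: uplift u = e ρ_c/ρ_m = 2.008 km × 2.69/3.35 = 1.61 km.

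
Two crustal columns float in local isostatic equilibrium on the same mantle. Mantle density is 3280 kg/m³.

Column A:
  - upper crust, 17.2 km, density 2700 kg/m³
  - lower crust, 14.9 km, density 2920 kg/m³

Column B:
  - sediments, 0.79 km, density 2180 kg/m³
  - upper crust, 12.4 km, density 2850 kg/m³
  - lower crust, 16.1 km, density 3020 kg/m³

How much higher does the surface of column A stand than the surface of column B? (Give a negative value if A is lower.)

1.51 km

For any compensation level in the mantle, the mantle terms cancel and isostasy reduces to e = (Σt_A − Σt_B) − (Σ(ρt)_A − Σ(ρt)_B) / ρ_m.
Σt_A = 32.1 km; Σt_B = 29.29 km; Σ(ρt)_A = 89948; Σ(ρt)_B = 85684.2 (in km·kg/m³).
e = (32.1 − 29.29) − (89948 − 85684.2) / 3280 = 1.51 km.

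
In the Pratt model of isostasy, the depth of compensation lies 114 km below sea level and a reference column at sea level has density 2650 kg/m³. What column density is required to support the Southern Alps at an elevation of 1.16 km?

Pratt balance: ρ_ref D = ρ (D + h).
ρ = ρ_ref D/(D + h) = 2650 × 114 km/(114 km + 1.16 km) = 2620 kg/m³.

2620 kg/m³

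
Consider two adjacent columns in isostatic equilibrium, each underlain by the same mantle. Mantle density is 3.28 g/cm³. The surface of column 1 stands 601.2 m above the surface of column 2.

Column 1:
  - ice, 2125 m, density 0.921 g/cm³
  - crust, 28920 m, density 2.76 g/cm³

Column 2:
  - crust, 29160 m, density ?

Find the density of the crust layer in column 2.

Take the compensation level at the base of the deeper column (depth z_c below the surface of column 1) and equate Σ ρ_i t_i down to z_c; mantle fills any gap and the z_c terms cancel.
Column 1: 2125×0.921 + 28920×2.76 + (z_c − 31045)×3.28
Column 2: 601.2×0 + 29160×ρ + (z_c − 601.2 − 29160)×3.28
The z_c×3.28 term appears on both sides and cancels. Collect the known terms of each column as K = Σ(ρt)_known − 3.28 × (depth of known layers): K_1 = 81776.325 − 3.28×31045 = −20051.275; K_2 = 0 − 3.28×(601.2 + 29160) = −97616.736.
Balance: K_1 = K_2 + 29160×ρ, so ρ = (K_1 − K_2)/29160 = 77565.5/29160 = 2.66 g/cm³.

2.66 g/cm³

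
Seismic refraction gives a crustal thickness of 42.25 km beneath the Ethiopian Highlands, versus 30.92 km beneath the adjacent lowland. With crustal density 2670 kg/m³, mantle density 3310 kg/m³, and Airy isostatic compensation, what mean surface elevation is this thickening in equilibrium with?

Excess crust Δ = 42.25 km − 30.92 km = 11.33 km, split between elevation h and root r with h + r = Δ.
Airy balance ρ_c h = (ρ_m − ρ_c) r gives r = h ρ_c/(ρ_m − ρ_c), so h (1 + ρ_c/(ρ_m − ρ_c)) = Δ, i.e. h = Δ (ρ_m − ρ_c)/ρ_m.
h = 11.33 km × 640/3310 = 2.19 km.

2.19 km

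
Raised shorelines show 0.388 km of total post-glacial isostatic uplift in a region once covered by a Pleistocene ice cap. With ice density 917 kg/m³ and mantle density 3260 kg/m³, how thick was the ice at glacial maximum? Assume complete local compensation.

u = t ρ_ice/ρ_m → t = u ρ_m/ρ_ice = 0.388 km × 3260/917 = 1.38 km.

1.38 km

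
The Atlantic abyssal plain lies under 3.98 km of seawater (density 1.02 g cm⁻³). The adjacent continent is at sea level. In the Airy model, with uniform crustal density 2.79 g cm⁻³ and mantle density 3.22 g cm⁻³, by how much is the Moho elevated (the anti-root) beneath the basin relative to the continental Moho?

Equating mass per unit area of the two columns: replacing crust with seawater at the top is compensated by replacing crust with mantle at the base: d (ρ_c − ρ_w) = a (ρ_m − ρ_c).
a = d (ρ_c − ρ_w)/(ρ_m − ρ_c) = 3.98 km × 1.77/0.43 = 16.4 km.

16.4 km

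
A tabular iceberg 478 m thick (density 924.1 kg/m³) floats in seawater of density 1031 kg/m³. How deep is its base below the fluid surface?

Draft d = t ρ_obj/ρ_fluid = 478 m × 924.1/1031 = 428 m.

428 m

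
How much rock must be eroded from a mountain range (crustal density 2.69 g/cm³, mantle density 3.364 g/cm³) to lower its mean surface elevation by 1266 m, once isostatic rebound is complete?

Net drop Δ = e − u = e − e ρ_c/ρ_m = e (ρ_m − ρ_c)/ρ_m.
e = Δ ρ_m/(ρ_m − ρ_c) = 1266 m × 3.364/0.674 = 6320 m.

6320 m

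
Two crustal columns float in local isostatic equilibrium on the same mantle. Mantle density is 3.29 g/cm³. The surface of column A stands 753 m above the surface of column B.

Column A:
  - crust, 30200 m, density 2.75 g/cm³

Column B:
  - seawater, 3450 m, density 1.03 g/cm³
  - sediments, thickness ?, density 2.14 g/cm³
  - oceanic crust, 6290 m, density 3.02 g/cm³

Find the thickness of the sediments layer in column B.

3770 m

Take the compensation level at the base of the deeper column (depth z_c below the surface of column A) and equate Σ ρ_i t_i down to z_c; mantle fills any gap and the z_c terms cancel.
Column A: 30200×2.75 + (z_c − 30200)×3.29
Column B: 753×0 + 3450×1.03 + x×2.14 + 6290×3.02 + (z_c − 753 − 9740 − x)×3.29
The z_c×3.29 term appears on both sides and cancels. Collect the known terms of each column as K = Σ(ρt)_known − 3.29 × (depth of known layers): K_A = 83050 − 3.29×30200 = −16308; K_B = 22549.3 − 3.29×(753 + 9740) = −11972.67.
Balance: K_A = K_B − x×(3.29 − 2.14), so x = (K_B − K_A)/(3.29 − 2.14) = 4335.33/1.15 = 3770 m.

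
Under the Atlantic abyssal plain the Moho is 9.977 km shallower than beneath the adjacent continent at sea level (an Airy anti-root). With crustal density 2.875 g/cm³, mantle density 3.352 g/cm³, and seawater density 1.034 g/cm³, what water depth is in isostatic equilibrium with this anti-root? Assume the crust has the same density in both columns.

Replacing a thickness d of crust by seawater at the top must be balanced by replacing crust with mantle at the base: d (ρ_c − ρ_w) = a (ρ_m − ρ_c).
d = a (ρ_m − ρ_c)/(ρ_c − ρ_w) = 9.977 km × 0.477/1.841 = 2.59 km.

2.59 km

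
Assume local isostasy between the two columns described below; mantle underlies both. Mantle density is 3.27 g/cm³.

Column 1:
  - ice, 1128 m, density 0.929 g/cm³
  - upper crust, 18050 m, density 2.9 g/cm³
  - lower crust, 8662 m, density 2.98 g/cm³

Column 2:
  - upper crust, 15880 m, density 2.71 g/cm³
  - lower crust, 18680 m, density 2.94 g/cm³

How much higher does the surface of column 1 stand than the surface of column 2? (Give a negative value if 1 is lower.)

For any compensation level in the mantle, the mantle terms cancel and isostasy reduces to e = (Σt_1 − Σt_2) − (Σ(ρt)_1 − Σ(ρt)_2) / ρ_m.
Σt_1 = 27840 m; Σt_2 = 34560 m; Σ(ρt)_1 = 79205.672; Σ(ρt)_2 = 97954 (in m·g/cm³).
e = (27840 − 34560) − (79205.672 − 97954) / 3.27 = −987 m.

−987 m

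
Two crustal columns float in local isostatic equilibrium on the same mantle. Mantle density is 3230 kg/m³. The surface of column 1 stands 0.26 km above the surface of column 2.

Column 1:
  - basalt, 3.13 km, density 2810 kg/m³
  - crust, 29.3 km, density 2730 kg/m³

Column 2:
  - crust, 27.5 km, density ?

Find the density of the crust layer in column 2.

Take the compensation level at the base of the deeper column (depth z_c below the surface of column 1) and equate Σ ρ_i t_i down to z_c; mantle fills any gap and the z_c terms cancel.
Column 1: 3.13×2810 + 29.3×2730 + (z_c − 32.43)×3230
Column 2: 0.26×0 + 27.5×ρ + (z_c − 0.26 − 27.5)×3230
The z_c×3230 term appears on both sides and cancels. Collect the known terms of each column as K = Σ(ρt)_known − 3230 × (depth of known layers): K_1 = 88784.3 − 3230×32.43 = −15964.6; K_2 = 0 − 3230×(0.26 + 27.5) = −89664.8.
Balance: K_1 = K_2 + 27.5×ρ, so ρ = (K_1 − K_2)/27.5 = 73700.2/27.5 = 2680 kg/m³.

2680 kg/m³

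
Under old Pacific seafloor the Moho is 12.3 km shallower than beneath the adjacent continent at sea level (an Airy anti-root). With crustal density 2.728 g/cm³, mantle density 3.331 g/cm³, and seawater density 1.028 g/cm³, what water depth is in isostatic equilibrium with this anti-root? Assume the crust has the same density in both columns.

Replacing a thickness d of crust by seawater at the top must be balanced by replacing crust with mantle at the base: d (ρ_c − ρ_w) = a (ρ_m − ρ_c).
d = a (ρ_m − ρ_c)/(ρ_c − ρ_w) = 12.3 km × 0.603/1.7 = 4.36 km.

4.36 km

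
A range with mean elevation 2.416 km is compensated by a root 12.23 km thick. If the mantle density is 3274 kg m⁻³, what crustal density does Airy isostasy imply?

2730 kg m⁻³

ρ_c h = (ρ_m − ρ_c) r → ρ_c (h + r) = ρ_m r → ρ_c = ρ_m r / (h + r).
ρ_c = 3274 × 12.23 km / (2.416 km + 12.23 km) = 2730 kg m⁻³.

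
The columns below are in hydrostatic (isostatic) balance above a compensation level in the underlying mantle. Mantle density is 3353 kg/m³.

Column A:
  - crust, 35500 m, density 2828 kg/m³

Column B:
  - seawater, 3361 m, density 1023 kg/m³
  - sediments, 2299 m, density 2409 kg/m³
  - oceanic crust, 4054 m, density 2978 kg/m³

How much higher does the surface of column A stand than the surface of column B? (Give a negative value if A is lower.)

For any compensation level in the mantle, the mantle terms cancel and isostasy reduces to e = (Σt_A − Σt_B) − (Σ(ρt)_A − Σ(ρt)_B) / ρ_m.
Σt_A = 35500 m; Σt_B = 9714 m; Σ(ρt)_A = 100394000; Σ(ρt)_B = 21049406 (in m·kg/m³).
e = (35500 − 9714) − (100394000 − 21049406) / 3353 = 2120 m.

2120 m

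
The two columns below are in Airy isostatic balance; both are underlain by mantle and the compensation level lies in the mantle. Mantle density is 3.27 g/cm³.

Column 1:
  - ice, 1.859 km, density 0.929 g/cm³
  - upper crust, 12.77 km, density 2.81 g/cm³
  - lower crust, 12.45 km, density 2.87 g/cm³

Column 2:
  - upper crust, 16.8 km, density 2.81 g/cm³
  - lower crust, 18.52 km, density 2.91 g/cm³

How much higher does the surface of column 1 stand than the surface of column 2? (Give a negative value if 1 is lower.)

For any compensation level in the mantle, the mantle terms cancel and isostasy reduces to e = (Σt_1 − Σt_2) − (Σ(ρt)_1 − Σ(ρt)_2) / ρ_m.
Σt_1 = 27.079 km; Σt_2 = 35.32 km; Σ(ρt)_1 = 73.342211; Σ(ρt)_2 = 101.1012 (in km·g/cm³).
e = (27.079 − 35.32) − (73.342211 − 101.1012) / 3.27 = 0.248 km.

0.248 km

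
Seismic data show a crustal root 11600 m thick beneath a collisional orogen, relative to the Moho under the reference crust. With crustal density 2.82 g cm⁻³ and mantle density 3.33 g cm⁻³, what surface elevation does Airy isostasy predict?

Isostatic balance requires: ρ_c h = (ρ_m − ρ_c) r.
h = r (ρ_m − ρ_c) / ρ_c = 11600 m × (3.33 − 2.82) / 2.82 = 2100 m.

2100 m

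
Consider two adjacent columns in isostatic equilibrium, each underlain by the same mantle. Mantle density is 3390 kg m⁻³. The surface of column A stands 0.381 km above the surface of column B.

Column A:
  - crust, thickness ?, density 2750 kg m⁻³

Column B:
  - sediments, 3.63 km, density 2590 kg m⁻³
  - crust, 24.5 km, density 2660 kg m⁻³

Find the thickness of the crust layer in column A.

34.5 km

Take the compensation level at the base of the deeper column (depth z_c below the surface of column A) and equate Σ ρ_i t_i down to z_c; mantle fills any gap and the z_c terms cancel.
Column A: x×2750 + (z_c − 0 − x)×3390
Column B: 0.381×0 + 3.63×2590 + 24.5×2660 + (z_c − 0.381 − 28.13)×3390
The z_c×3390 term appears on both sides and cancels. Collect the known terms of each column as K = Σ(ρt)_known − 3390 × (depth of known layers): K_A = 0 − 3390×0 = 0; K_B = 74571.7 − 3390×(0.381 + 28.13) = −22080.59.
Balance: K_A − x×(3390 − 2750) = K_B, so x = (K_A − K_B)/(3390 − 2750) = 22080.6/640 = 34.5 km.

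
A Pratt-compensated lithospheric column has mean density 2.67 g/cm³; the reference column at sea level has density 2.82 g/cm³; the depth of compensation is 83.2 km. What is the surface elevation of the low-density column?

4.67 km

ρ_ref D = ρ (D + h) → h = D (ρ_ref − ρ)/ρ.
h = 83.2 km × (2.82 − 2.67)/2.67 = 4.67 km.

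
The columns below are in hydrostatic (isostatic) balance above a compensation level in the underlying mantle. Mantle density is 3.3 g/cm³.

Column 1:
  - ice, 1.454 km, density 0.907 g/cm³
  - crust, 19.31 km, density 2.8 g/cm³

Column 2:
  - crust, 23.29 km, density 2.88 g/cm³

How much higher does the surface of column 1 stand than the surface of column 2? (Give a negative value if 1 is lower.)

For any compensation level in the mantle, the mantle terms cancel and isostasy reduces to e = (Σt_1 − Σt_2) − (Σ(ρt)_1 − Σ(ρt)_2) / ρ_m.
Σt_1 = 20.764 km; Σt_2 = 23.29 km; Σ(ρt)_1 = 55.386778; Σ(ρt)_2 = 67.0752 (in km·g/cm³).
e = (20.764 − 23.29) − (55.386778 − 67.0752) / 3.3 = 1.02 km.

1.02 km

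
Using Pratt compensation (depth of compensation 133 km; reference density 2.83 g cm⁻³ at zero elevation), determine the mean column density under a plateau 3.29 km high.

Pratt balance: ρ_ref D = ρ (D + h).
ρ = ρ_ref D/(D + h) = 2.83 × 133 km/(133 km + 3.29 km) = 2.76 g cm⁻³.

2.76 g cm⁻³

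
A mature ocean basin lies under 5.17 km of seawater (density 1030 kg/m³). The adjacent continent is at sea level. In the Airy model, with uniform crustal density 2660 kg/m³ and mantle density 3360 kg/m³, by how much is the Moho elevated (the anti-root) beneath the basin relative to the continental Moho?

12 km

Isostatic balance requires: replacing crust with seawater at the top is compensated by replacing crust with mantle at the base: d (ρ_c − ρ_w) = a (ρ_m − ρ_c).
a = d (ρ_c − ρ_w)/(ρ_m − ρ_c) = 5.17 km × 1630/700 = 12 km.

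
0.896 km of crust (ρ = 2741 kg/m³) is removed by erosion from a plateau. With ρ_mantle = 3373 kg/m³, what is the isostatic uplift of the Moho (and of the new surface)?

0.728 km

Unloading: uplift u = e ρ_c/ρ_m = 0.896 km × 2741/3373 = 0.728 km.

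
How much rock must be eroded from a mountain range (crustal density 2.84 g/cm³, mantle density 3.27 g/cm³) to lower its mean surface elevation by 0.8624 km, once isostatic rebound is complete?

Net drop Δ = e − u = e − e ρ_c/ρ_m = e (ρ_m − ρ_c)/ρ_m.
e = Δ ρ_m/(ρ_m − ρ_c) = 0.8624 km × 3.27/0.43 = 6.56 km.

6.56 km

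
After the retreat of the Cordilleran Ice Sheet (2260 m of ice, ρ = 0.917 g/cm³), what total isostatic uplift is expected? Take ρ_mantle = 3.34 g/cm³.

Removing the load lets mantle flow back in; uplift u satisfies ρ_ice t = ρ_m u.
u = t ρ_ice/ρ_m = 2260 m × 0.917/3.34 = 620 m.

620 m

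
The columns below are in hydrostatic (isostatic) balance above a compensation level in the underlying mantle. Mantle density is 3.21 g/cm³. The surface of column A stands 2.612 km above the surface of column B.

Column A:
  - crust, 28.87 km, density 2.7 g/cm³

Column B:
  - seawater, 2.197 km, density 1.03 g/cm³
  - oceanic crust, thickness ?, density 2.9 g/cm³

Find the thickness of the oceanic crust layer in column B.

Take the compensation level at the base of the deeper column (depth z_c below the surface of column A) and equate Σ ρ_i t_i down to z_c; mantle fills any gap and the z_c terms cancel.
Column A: 28.87×2.7 + (z_c − 28.87)×3.21
Column B: 2.612×0 + 2.197×1.03 + x×2.9 + (z_c − 2.612 − 2.197 − x)×3.21
The z_c×3.21 term appears on both sides and cancels. Collect the known terms of each column as K = Σ(ρt)_known − 3.21 × (depth of known layers): K_A = 77.949 − 3.21×28.87 = −14.7237; K_B = 2.26291 − 3.21×(2.612 + 2.197) = −13.17398.
Balance: K_A = K_B − x×(3.21 − 2.9), so x = (K_B − K_A)/(3.21 − 2.9) = 1.54972/0.31 = 5 km.

5 km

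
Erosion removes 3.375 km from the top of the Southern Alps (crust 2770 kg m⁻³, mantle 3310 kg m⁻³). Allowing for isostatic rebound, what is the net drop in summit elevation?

0.551 km

Rebound u = e ρ_c/ρ_m = 3.375 km × 2770/3310 = 2.824 km.
Net surface drop = e − u = 3.375 km − 2.824 km = e (ρ_m − ρ_c)/ρ_m = 0.551 km.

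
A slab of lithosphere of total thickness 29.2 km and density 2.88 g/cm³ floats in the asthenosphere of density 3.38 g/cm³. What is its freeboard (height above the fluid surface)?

Floating equilibrium: submerged depth d = t ρ_obj/ρ_fluid = 29.2 km × 2.88/3.38 = 24.88 km.
Freeboard = t − d = 29.2 km − 24.88 km = 4.32 km.

4.32 km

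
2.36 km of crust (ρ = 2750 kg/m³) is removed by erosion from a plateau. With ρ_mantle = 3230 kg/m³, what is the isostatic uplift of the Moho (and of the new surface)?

Unloading: uplift u = e ρ_c/ρ_m = 2.36 km × 2750/3230 = 2.01 km.

2.01 km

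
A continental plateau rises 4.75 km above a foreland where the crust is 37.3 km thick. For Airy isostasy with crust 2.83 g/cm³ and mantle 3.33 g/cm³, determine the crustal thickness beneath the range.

Root depth r = h ρ_c / (ρ_m − ρ_c) = 4.75 km × 2.83 / 0.5 = 26.89 km.
Total thickness = T + h + r = 37.3 km + 4.75 km + 26.89 km = 68.9 km.

68.9 km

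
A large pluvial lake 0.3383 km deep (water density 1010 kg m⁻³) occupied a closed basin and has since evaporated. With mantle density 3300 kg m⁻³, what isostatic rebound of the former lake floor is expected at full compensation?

u = d ρ_w/ρ_m = 0.3383 km × 1010/3300 = 0.104 km.

0.104 km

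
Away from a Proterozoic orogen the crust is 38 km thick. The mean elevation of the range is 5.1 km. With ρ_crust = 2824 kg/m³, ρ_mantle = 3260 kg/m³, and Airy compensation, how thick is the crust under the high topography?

76.1 km

Root depth r = h ρ_c / (ρ_m − ρ_c) = 5.1 km × 2824 / 436 = 33.03 km.
Total thickness = T + h + r = 38 km + 5.1 km + 33.03 km = 76.1 km.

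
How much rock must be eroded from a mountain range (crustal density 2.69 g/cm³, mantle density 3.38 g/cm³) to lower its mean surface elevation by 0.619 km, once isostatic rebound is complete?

3.03 km

Net drop Δ = e − u = e − e ρ_c/ρ_m = e (ρ_m − ρ_c)/ρ_m.
e = Δ ρ_m/(ρ_m − ρ_c) = 0.619 km × 3.38/0.69 = 3.03 km.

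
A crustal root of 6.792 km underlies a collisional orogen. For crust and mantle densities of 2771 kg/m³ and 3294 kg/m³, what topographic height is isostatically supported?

Isostatic balance requires: ρ_c h = (ρ_m − ρ_c) r.
h = r (ρ_m − ρ_c) / ρ_c = 6.792 km × (3294 − 2771) / 2771 = 1.28 km.

1.28 km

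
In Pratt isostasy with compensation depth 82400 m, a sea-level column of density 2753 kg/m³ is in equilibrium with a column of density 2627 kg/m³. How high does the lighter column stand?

3950 m

ρ_ref D = ρ (D + h) → h = D (ρ_ref − ρ)/ρ.
h = 82400 m × (2753 − 2627)/2627 = 3950 m.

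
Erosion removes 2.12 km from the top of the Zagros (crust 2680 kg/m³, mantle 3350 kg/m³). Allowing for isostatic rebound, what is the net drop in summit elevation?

Rebound u = e ρ_c/ρ_m = 2.12 km × 2680/3350 = 1.696 km.
Net surface drop = e − u = 2.12 km − 1.696 km = e (ρ_m − ρ_c)/ρ_m = 0.424 km.

0.424 km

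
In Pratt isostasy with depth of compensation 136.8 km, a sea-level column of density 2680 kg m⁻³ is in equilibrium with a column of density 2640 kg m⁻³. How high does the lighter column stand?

ρ_ref D = ρ (D + h) → h = D (ρ_ref − ρ)/ρ.
h = 136.8 km × (2680 − 2640)/2640 = 2.07 km.

2.07 km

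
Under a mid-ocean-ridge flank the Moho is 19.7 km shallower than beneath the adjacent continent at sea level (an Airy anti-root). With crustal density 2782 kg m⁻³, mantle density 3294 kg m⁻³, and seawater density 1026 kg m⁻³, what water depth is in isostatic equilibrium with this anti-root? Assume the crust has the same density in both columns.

5.74 km

Replacing a thickness d of crust by seawater at the top must be balanced by replacing crust with mantle at the base: d (ρ_c − ρ_w) = a (ρ_m − ρ_c).
d = a (ρ_m − ρ_c)/(ρ_c − ρ_w) = 19.7 km × 512/1756 = 5.74 km.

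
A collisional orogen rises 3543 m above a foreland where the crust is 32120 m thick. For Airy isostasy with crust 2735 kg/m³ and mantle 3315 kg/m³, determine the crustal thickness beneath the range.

Root depth r = h ρ_c / (ρ_m − ρ_c) = 3543 m × 2735 / 580 = 16710 m.
Total thickness = T + h + r = 32120 m + 3543 m + 16710 m = 52400 m.

52400 m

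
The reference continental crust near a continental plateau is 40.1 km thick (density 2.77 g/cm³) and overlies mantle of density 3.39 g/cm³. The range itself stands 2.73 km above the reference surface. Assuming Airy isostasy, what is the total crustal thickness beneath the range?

Root depth r = h ρ_c / (ρ_m − ρ_c) = 2.73 km × 2.77 / 0.62 = 12.2 km.
Total thickness = T + h + r = 40.1 km + 2.73 km + 12.2 km = 55 km.

55 km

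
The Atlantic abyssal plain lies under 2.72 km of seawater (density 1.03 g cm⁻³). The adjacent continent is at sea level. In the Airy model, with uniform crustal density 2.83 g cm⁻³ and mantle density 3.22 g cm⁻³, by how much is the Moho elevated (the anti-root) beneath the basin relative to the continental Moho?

12.6 km

Balancing pressure at the compensation depth: replacing crust with seawater at the top is compensated by replacing crust with mantle at the base: d (ρ_c − ρ_w) = a (ρ_m − ρ_c).
a = d (ρ_c − ρ_w)/(ρ_m − ρ_c) = 2.72 km × 1.8/0.39 = 12.6 km.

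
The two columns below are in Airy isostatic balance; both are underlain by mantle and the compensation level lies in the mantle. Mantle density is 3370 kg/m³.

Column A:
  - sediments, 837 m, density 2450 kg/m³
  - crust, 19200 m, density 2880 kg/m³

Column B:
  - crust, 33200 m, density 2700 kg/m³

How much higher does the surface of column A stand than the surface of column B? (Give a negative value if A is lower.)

For any compensation level in the mantle, the mantle terms cancel and isostasy reduces to e = (Σt_A − Σt_B) − (Σ(ρt)_A − Σ(ρt)_B) / ρ_m.
Σt_A = 20037 m; Σt_B = 33200 m; Σ(ρt)_A = 57346650; Σ(ρt)_B = 89640000 (in m·kg/m³).
e = (20037 − 33200) − (57346650 − 89640000) / 3370 = −3580 m.

−3580 m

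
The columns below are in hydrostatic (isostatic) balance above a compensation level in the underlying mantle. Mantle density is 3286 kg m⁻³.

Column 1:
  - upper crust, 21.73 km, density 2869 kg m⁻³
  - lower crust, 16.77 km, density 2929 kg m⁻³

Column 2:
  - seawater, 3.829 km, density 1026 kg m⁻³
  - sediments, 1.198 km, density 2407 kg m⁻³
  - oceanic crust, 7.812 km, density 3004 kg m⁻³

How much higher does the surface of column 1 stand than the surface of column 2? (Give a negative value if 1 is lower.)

For any compensation level in the mantle, the mantle terms cancel and isostasy reduces to e = (Σt_1 − Σt_2) − (Σ(ρt)_1 − Σ(ρt)_2) / ρ_m.
Σt_1 = 38.5 km; Σt_2 = 12.839 km; Σ(ρt)_1 = 111462.7; Σ(ρt)_2 = 30279.388 (in km·kg m⁻³).
e = (38.5 − 12.839) − (111462.7 − 30279.388) / 3286 = 0.955 km.

0.955 km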